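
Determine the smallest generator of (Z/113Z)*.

φ(113) = 113 − 1 = 112 = 2^4 · 7.
g is a primitive root iff g^(112/q) ≢ 1 (mod 113) for each prime q ∈ {2, 7}.
g = 2: 2^56 ≡ 1 — hits 1, so not a primitive root.
g = 3: 3^56 ≡ 112; 3^16 ≡ 49 — none is 1, so 3 is a primitive root.
The smallest primitive root modulo 113 is 3.

3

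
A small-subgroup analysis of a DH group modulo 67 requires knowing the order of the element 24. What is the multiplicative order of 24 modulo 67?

11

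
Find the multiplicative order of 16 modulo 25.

5

ord(16) | φ(25) = φ(5^2) = 5·(5−1) = 20 = 2^2 · 5.
Divisors of 20: 1, 2, 4, 5, 10, 20.
Test each divisor d:
16^1 ≡ 16 (mod 25)
16^2 ≡ 6 (mod 25)
16^4 ≡ 11 (mod 25)
16^5 ≡ 1 (mod 25) ✓
Therefore the multiplicative order of 16 modulo 25 is 5.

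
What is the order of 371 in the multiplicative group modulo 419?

418

ord(371) | φ(419) = 419 − 1 = 418 = 2 · 11 · 19.
Divisors of 418: 1, 2, 11, 19, 22, 38, 209, 418.
Evaluate successive powers at the divisors of 418:
371^1 ≡ 371
371^2 ≡ 209
371^11 ≡ 211
371^19 ≡ 406
371^22 ≡ 107
371^38 ≡ 169
371^209 ≡ 418
371^418 ≡ 1
The smallest such exponent is 418, so the order of 371 is 418.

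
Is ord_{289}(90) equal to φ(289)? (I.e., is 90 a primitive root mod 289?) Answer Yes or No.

φ(289) = φ(17^2) = 17·(17−1) = 272 = 2^4 · 17.
90 is a primitive root mod 289 iff 90^(φ(289)/q) ≢ 1 for every prime q | φ(289), i.e. q ∈ {2, 17}.
90^136 ≡ 288 (mod 289)  [q = 2: ≢ 1 ✓]
90^16 ≡ 188 (mod 289)  [q = 17: ≢ 1 ✓]
All checks pass, so 90 has order 272 and is a primitive root modulo 289.

Yes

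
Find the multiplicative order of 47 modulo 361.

171

By Lagrange's theorem, ord_361(47) divides φ(361) = φ(19^2) = 19·(19−1) = 342 = 2 · 3^2 · 19.
Divisors of 342: 1, 2, 3, 6, 9, 18, 19, 38, 57, 114, 171, 342.
Compute 47^d (mod 361) for the divisors d until we hit 1:
47^1 ≡ 47
47^2 ≡ 43
47^3 ≡ 216
47^6 ≡ 87
47^9 ≡ 20
47^18 ≡ 39
47^19 ≡ 28
47^38 ≡ 62
47^57 ≡ 292
47^114 ≡ 68
47^171 ≡ 1
So ord_361(47) = 171.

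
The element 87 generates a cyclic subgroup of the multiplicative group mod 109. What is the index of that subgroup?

The order of 87 must divide φ(109) = 109 − 1 = 108 = 2^2 · 3^3.
Divisors of 108: 1, 2, 3, 4, 6, 9, 12, 18, 27, 36, 54, 108.
Check 87^d mod 109 for each divisor in increasing order:
87^1 ≡ 87 (mod 109)
87^2 ≡ 48 (mod 109)
87^3 ≡ 34 (mod 109)
87^4 ≡ 15 (mod 109)
87^6 ≡ 66 (mod 109)
87^9 ≡ 64 (mod 109)
87^12 ≡ 105 (mod 109)
87^18 ≡ 63 (mod 109)
87^27 ≡ 108 (mod 109)
87^36 ≡ 45 (mod 109)
87^54 ≡ 1 (mod 109) ✓
The order of 87 is 54, so the subgroup it generates has 54 elements.
[(Z/109Z)^× : ⟨87⟩] = 108/54 = 2.

2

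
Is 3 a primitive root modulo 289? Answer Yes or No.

φ(289) = φ(17^2) = 17·(17−1) = 272 = 2^4 · 17.
It suffices to check that the order of 3 is not a proper divisor of 272: compute 3^(272/q) for q ∈ {2, 17}.
3^136 ≡ 288 (mod 289)  [q = 2: ≢ 1 ✓]
3^16 ≡ 171 (mod 289)  [q = 17: ≢ 1 ✓]
None equal 1, so ord_289(3) = 272: 3 is a primitive root.

Yes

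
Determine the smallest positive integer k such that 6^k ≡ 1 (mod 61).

60

The order of 6 must divide φ(61) = 61 − 1 = 60 = 2^2 · 3 · 5.
Divisors of 60: 1, 2, 3, 4, 5, 6, 10, 12, 15, 20, 30, 60.
Evaluate successive powers at the divisors of 60:
6^1 ≡ 6
6^2 ≡ 36
6^3 ≡ 33
6^4 ≡ 15
6^5 ≡ 29
6^6 ≡ 52
6^10 ≡ 48
6^12 ≡ 20
6^15 ≡ 50
6^20 ≡ 47
6^30 ≡ 60
6^60 ≡ 1
So ord_61(6) = 60.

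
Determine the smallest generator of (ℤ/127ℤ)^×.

φ(127) = 127 − 1 = 126 = 2 · 3^2 · 7.
Test candidates g = 2, 3, … against the prime factors q ∈ {2, 3, 7} of φ(127): g is a generator iff g^(126/q) ≢ 1 for every such q.
g = 2: 2^63 ≡ 1 — hits 1, so not a primitive root.
g = 3: 3^63 ≡ 126; 3^42 ≡ 107; 3^18 ≡ 4 — none is 1, so 3 is a primitive root.
So 3 is the smallest generator of (Z/127Z)^×.

3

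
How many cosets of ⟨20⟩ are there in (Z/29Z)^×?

4

Since 20 ∈ (Z/29Z)^×, its order divides φ(29) = 29 − 1 = 28 = 2^2 · 7.
Divisors of 28: 1, 2, 4, 7, 14, 28.
Test each divisor d:
20^1 ≡ 20 (mod 29)
20^2 ≡ 23 (mod 29)
20^4 ≡ 7 (mod 29)
20^7 ≡ 1 (mod 29) ✓
So ord_29(20) = 7, hence |⟨20⟩| = 7.
The index is φ(29) / ord(20) = 28 / 7 = 4.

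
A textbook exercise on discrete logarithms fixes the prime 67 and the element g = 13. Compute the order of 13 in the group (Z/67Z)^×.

66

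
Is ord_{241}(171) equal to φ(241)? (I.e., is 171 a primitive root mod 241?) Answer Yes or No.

Yes

φ(241) = 241 − 1 = 240 = 2^4 · 3 · 5.
It suffices to check that the order of 171 is not a proper divisor of 240: compute 171^(240/q) for q ∈ {2, 3, 5}.
171^120 ≡ 240 (mod 241)  [q = 2: ≢ 1 ✓]
171^80 ≡ 225 (mod 241)  [q = 3: ≢ 1 ✓]
171^48 ≡ 98 (mod 241)  [q = 5: ≢ 1 ✓]
All checks pass, so 171 has order 240 and is a primitive root modulo 241.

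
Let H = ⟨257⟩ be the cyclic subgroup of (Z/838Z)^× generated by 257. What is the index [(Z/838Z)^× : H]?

2

Since 257 ∈ (Z/838Z)^×, its order divides φ(838) = φ(2)·φ(419) = 1·418 = 418 = 2 · 11 · 19.
Divisors of 418: 1, 2, 11, 19, 22, 38, 209, 418.
Check 257^d mod 838 for each divisor in increasing order:
257^1 ≡ 257 (mod 838)
257^2 ≡ 685 (mod 838)
257^11 ≡ 533 (mod 838)
257^19 ≡ 13 (mod 838)
257^22 ≡ 7 (mod 838)
257^38 ≡ 169 (mod 838)
257^209 ≡ 1 (mod 838) ✓
The order of 257 is 209, so the subgroup it generates has 209 elements.
[(Z/838Z)^× : ⟨257⟩] = 418/209 = 2.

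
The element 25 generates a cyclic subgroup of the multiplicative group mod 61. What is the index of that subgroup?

ord(25) | φ(61) = 61 − 1 = 60 = 2^2 · 3 · 5.
Divisors of 60: 1, 2, 3, 4, 5, 6, 10, 12, 15, 20, 30, 60.
Check 25^d mod 61 for each divisor in increasing order:
25^1 ≡ 25 (mod 61)
25^2 ≡ 15 (mod 61)
25^3 ≡ 9 (mod 61)
25^4 ≡ 42 (mod 61)
25^5 ≡ 13 (mod 61)
25^6 ≡ 20 (mod 61)
25^10 ≡ 47 (mod 61)
25^12 ≡ 34 (mod 61)
25^15 ≡ 1 (mod 61) ✓
The order of 25 is 15, so the subgroup it generates has 15 elements.
[(Z/61Z)^× : ⟨25⟩] = 60/15 = 4.

4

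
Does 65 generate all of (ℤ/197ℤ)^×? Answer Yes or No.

φ(197) = 197 − 1 = 196 = 2^2 · 7^2.
65 is a primitive root mod 197 iff 65^(φ(197)/q) ≢ 1 for every prime q | φ(197), i.e. q ∈ {2, 7}.
65^98 ≡ 1 (mod 197)  [q = 2: ≡ 1 ✗]
65^28 ≡ 178 (mod 197)  [q = 7: ≢ 1 ✓]
The check at q = 2 fails, so 65 generates a proper subgroup.

No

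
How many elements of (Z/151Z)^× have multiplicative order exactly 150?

40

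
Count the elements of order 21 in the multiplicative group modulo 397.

0

φ(397) = 397 − 1 = 396 = 2^2 · 3^2 · 11.
Since (Z/397Z)^× is cyclic of order 396, the number of elements of order d is φ(d) when d | 396 and 0 otherwise.
Here 396 is not a multiple of 21, so there are no elements of order 21.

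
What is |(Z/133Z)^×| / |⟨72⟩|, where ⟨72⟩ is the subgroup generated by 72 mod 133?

6

ord(72) | φ(133) = φ(7·19) = (7−1)·(19−1) = 6·18 = 108 = 2^2 · 3^3.
Divisors of 108: 1, 2, 3, 4, 6, 9, 12, 18, 27, 36, 54, 108.
Check 72^d mod 133 for each divisor in increasing order:
72^1 ≡ 72
72^2 ≡ 130
72^3 ≡ 50
72^4 ≡ 9
72^6 ≡ 106
72^9 ≡ 113
72^12 ≡ 64
72^18 ≡ 1
The order of 72 is 18, so the subgroup it generates has 18 elements.
Index = |(Z/133Z)^×| / |⟨72⟩| = 108 / 18 = 6.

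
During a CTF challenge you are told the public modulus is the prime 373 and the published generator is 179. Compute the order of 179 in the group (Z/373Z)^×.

By Lagrange's theorem, ord_373(179) divides φ(373) = 373 − 1 = 372 = 2^2 · 3 · 31.
Divisors of 372: 1, 2, 3, 4, 6, 12, 31, 62, 93, 124, 186, 372.
Check 179^d mod 373 for each divisor in increasing order:
179^1 ≡ 179 (mod 373)
179^2 ≡ 336 (mod 373)
179^3 ≡ 91 (mod 373)
179^4 ≡ 250 (mod 373)
179^6 ≡ 75 (mod 373)
179^12 ≡ 30 (mod 373)
179^31 ≡ 284 (mod 373)
179^62 ≡ 88 (mod 373)
179^93 ≡ 1 (mod 373) ✓
The smallest such exponent is 93, so the order of 179 is 93.

93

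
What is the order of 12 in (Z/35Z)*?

12

By Lagrange's theorem, ord_35(12) divides φ(35) = φ(5·7) = (5−1)·(7−1) = 4·6 = 24 = 2^3 · 3.
Divisors of 24: 1, 2, 3, 4, 6, 8, 12, 24.
Evaluate successive powers at the divisors of 24:
12^1 ≡ 12 (mod 35)
12^2 ≡ 4 (mod 35)
12^3 ≡ 13 (mod 35)
12^4 ≡ 16 (mod 35)
12^6 ≡ 29 (mod 35)
12^8 ≡ 11 (mod 35)
12^12 ≡ 1 (mod 35) ✓
The smallest such exponent is 12, so the order of 12 is 12.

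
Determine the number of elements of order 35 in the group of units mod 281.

24

φ(281) = 281 − 1 = 280 = 2^3 · 5 · 7.
(Z/281Z)^× is cyclic (|G| = 280); a cyclic group of order m has exactly φ(d) elements of each order d | m, and none otherwise.
35 = 5 · 7 divides 280, and φ(35) = 24.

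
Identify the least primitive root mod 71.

7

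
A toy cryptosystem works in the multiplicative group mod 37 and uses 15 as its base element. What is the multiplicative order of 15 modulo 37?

36

ord(15) | φ(37) = 37 − 1 = 36 = 2^2 · 3^2.
Divisors of 36: 1, 2, 3, 4, 6, 9, 12, 18, 36.
Compute 15^d (mod 37) for the divisors d until we hit 1:
15^1 ≡ 15 (mod 37)
15^2 ≡ 3 (mod 37)
15^3 ≡ 8 (mod 37)
15^4 ≡ 9 (mod 37)
15^6 ≡ 27 (mod 37)
15^9 ≡ 31 (mod 37)
15^12 ≡ 26 (mod 37)
15^18 ≡ 36 (mod 37)
15^36 ≡ 1 (mod 37) ✓
Therefore the multiplicative order of 15 modulo 37 is 36.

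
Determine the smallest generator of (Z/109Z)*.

φ(109) = 109 − 1 = 108 = 2^2 · 3^3.
g is a primitive root iff g^(108/q) ≢ 1 (mod 109) for each prime q ∈ {2, 3}.
g = 2: 2^54 ≡ 108; 2^36 ≡ 1 — hits 1, so not a primitive root.
g = 3: 3^54 ≡ 1 — hits 1, so not a primitive root.
g = 4: 4^54 ≡ 1 — hits 1, so not a primitive root.
g = 5: 5^54 ≡ 1 — hits 1, so not a primitive root.
g = 6: 6^54 ≡ 108; 6^36 ≡ 63 — none is 1, so 6 is a primitive root.
The smallest primitive root modulo 109 is 6.

6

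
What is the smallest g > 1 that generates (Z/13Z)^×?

2

φ(13) = 13 − 1 = 12 = 2^2 · 3.
Test candidates g = 2, 3, … against the prime factors q ∈ {2, 3} of φ(13): g is a generator iff g^(12/q) ≢ 1 for every such q.
g = 2: 2^6 ≡ 12; 2^4 ≡ 3 — none is 1, so 2 is a primitive root.
So 2 is the smallest generator of (Z/13Z)^×.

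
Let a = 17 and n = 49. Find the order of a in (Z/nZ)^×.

42

Since 17 ∈ (Z/49Z)^×, its order divides φ(49) = φ(7^2) = 7·(7−1) = 42 = 2 · 3 · 7.
Divisors of 42: 1, 2, 3, 6, 7, 14, 21, 42.
Evaluate successive powers at the divisors of 42:
17^1 ≡ 17 (mod 49)
17^2 ≡ 44 (mod 49)
17^3 ≡ 13 (mod 49)
17^6 ≡ 22 (mod 49)
17^7 ≡ 31 (mod 49)
17^14 ≡ 30 (mod 49)
17^21 ≡ 48 (mod 49)
17^42 ≡ 1 (mod 49) ✓
So ord_49(17) = 42.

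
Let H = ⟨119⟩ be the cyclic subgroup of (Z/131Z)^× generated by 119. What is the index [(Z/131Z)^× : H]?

1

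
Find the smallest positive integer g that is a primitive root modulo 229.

φ(229) = 229 − 1 = 228 = 2^2 · 3 · 19.
g is a primitive root iff g^(228/q) ≢ 1 (mod 229) for each prime q ∈ {2, 3, 19}.
g = 2: 2^114 ≡ 228; 2^76 ≡ 1 — hits 1, so not a primitive root.
g = 3: 3^114 ≡ 1 — hits 1, so not a primitive root.
g = 4: 4^114 ≡ 1 — hits 1, so not a primitive root.
g = 5: 5^114 ≡ 1 — hits 1, so not a primitive root.
g = 6: 6^114 ≡ 228; 6^76 ≡ 134; 6^12 ≡ 165 — none is 1, so 6 is a primitive root.
So 6 is the smallest generator of (Z/229Z)^×.

6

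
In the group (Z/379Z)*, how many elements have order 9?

6

φ(379) = 379 − 1 = 378 = 2 · 3^3 · 7.
Since (Z/379Z)^× is cyclic of order 378, the number of elements of order d is φ(d) when d | 378 and 0 otherwise.
9 = 3^2 divides 378, and φ(9) = 6.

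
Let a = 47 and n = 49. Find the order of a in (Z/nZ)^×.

42

By Lagrange's theorem, ord_49(47) divides φ(49) = φ(7^2) = 7·(7−1) = 42 = 2 · 3 · 7.
Divisors of 42: 1, 2, 3, 6, 7, 14, 21, 42.
Compute 47^d (mod 49) for the divisors d until we hit 1:
47^1 ≡ 47
47^2 ≡ 4
47^3 ≡ 41
47^6 ≡ 15
47^7 ≡ 19
47^14 ≡ 18
47^21 ≡ 48
47^42 ≡ 1
So ord_49(47) = 42.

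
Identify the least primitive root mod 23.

5

φ(23) = 23 − 1 = 22 = 2 · 11.
Test candidates g = 2, 3, … against the prime factors q ∈ {2, 11} of φ(23): g is a generator iff g^(22/q) ≢ 1 for every such q.
g = 2: 2^11 ≡ 1 — hits 1, so not a primitive root.
g = 3: 3^11 ≡ 1 — hits 1, so not a primitive root.
g = 4: 4^11 ≡ 1 — hits 1, so not a primitive root.
g = 5: 5^11 ≡ 22; 5^2 ≡ 2 — none is 1, so 5 is a primitive root.
So 5 is the smallest generator of (Z/23Z)^×.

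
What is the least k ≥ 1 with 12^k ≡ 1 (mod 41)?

By Lagrange's theorem, ord_41(12) divides φ(41) = 41 − 1 = 40 = 2^3 · 5.
Divisors of 40: 1, 2, 4, 5, 8, 10, 20, 40.
Compute 12^d (mod 41) for the divisors d until we hit 1:
12^1 ≡ 12 (mod 41)
12^2 ≡ 21 (mod 41)
12^4 ≡ 31 (mod 41)
12^5 ≡ 3 (mod 41)
12^8 ≡ 18 (mod 41)
12^10 ≡ 9 (mod 41)
12^20 ≡ 40 (mod 41)
12^40 ≡ 1 (mod 41) ✓
Therefore the multiplicative order of 12 modulo 41 is 40.

40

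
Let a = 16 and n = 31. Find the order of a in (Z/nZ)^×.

By Lagrange's theorem, ord_31(16) divides φ(31) = 31 − 1 = 30 = 2 · 3 · 5.
Divisors of 30: 1, 2, 3, 5, 6, 10, 15, 30.
Evaluate successive powers at the divisors of 30:
16^1 ≡ 16 (mod 31)
16^2 ≡ 8 (mod 31)
16^3 ≡ 4 (mod 31)
16^5 ≡ 1 (mod 31) ✓
So ord_31(16) = 5.

5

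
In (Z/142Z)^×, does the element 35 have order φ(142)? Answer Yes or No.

Yes

φ(142) = φ(2)·φ(71) = 1·70 = 70 = 2 · 5 · 7.
An element g generates (Z/142Z)^× iff g^(70/q) ≢ 1 (mod 142) for each prime q ∈ {2, 5, 7}.
35^35 ≡ 141 (mod 142)  [q = 2: ≢ 1 ✓]
35^14 ≡ 25 (mod 142)  [q = 5: ≢ 1 ✓]
35^10 ≡ 45 (mod 142)  [q = 7: ≢ 1 ✓]
All checks pass, so 35 has order 70 and is a primitive root modulo 142.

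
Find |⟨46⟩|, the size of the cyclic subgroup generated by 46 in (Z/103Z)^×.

3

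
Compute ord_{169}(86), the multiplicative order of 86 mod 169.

52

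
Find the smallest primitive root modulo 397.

φ(397) = 397 − 1 = 396 = 2^2 · 3^2 · 11.
g is a primitive root iff g^(396/q) ≢ 1 (mod 397) for each prime q ∈ {2, 3, 11}.
g = 2: 2^198 ≡ 396; 2^132 ≡ 1 — hits 1, so not a primitive root.
g = 3: 3^198 ≡ 1 — hits 1, so not a primitive root.
g = 4: 4^198 ≡ 1 — hits 1, so not a primitive root.
g = 5: 5^198 ≡ 396; 5^132 ≡ 362; 5^36 ≡ 290 — none is 1, so 5 is a primitive root.
So 5 is the smallest generator of (Z/397Z)^×.

5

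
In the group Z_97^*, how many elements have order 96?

φ(97) = 97 − 1 = 96 = 2^5 · 3.
Since (Z/97Z)^× is cyclic of order 96, the number of elements of order d is φ(d) when d | 96 and 0 otherwise.
96 = 2^5 · 3 divides 96, and φ(96) = 32.

32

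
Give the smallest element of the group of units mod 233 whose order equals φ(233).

3

φ(233) = 233 − 1 = 232 = 2^3 · 29.
Test candidates g = 2, 3, … against the prime factors q ∈ {2, 29} of φ(233): g is a generator iff g^(232/q) ≢ 1 for every such q.
g = 2: 2^116 ≡ 1 — hits 1, so not a primitive root.
g = 3: 3^116 ≡ 232; 3^8 ≡ 37 — none is 1, so 3 is a primitive root.
Hence the least primitive root of 233 is 3.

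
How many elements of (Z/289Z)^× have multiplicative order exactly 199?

0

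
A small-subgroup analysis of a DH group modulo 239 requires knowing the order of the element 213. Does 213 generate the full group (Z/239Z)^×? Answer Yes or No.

No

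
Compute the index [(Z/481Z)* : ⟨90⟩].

24

The order of 90 must divide φ(481) = φ(13·37) = (13−1)·(37−1) = 12·36 = 432 = 2^4 · 3^3.
Divisors of 432: 1, 2, 3, 4, 6, 8, 9, 12, 16, 18, 24, 27, 36, 48, 54, 72, 108, 144, 216, 432.
Evaluate successive powers at the divisors of 432:
90^1 ≡ 90 (mod 481)
90^2 ≡ 404 (mod 481)
90^3 ≡ 285 (mod 481)
90^4 ≡ 157 (mod 481)
90^6 ≡ 417 (mod 481)
90^8 ≡ 118 (mod 481)
90^9 ≡ 38 (mod 481)
90^12 ≡ 248 (mod 481)
90^16 ≡ 456 (mod 481)
90^18 ≡ 1 (mod 481) ✓
So ord_481(90) = 18, hence |⟨90⟩| = 18.
Index = |(Z/481Z)^×| / |⟨90⟩| = 432 / 18 = 24.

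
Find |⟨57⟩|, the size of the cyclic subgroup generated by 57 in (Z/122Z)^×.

15

Since 57 ∈ (Z/122Z)^×, its order divides φ(122) = φ(2)·φ(61) = 1·60 = 60 = 2^2 · 3 · 5.
Divisors of 60: 1, 2, 3, 4, 5, 6, 10, 12, 15, 20, 30, 60.
Check 57^d mod 122 for each divisor in increasing order:
57^1 ≡ 57 (mod 122)
57^2 ≡ 77 (mod 122)
57^3 ≡ 119 (mod 122)
57^4 ≡ 73 (mod 122)
57^5 ≡ 13 (mod 122)
57^6 ≡ 9 (mod 122)
57^10 ≡ 47 (mod 122)
57^12 ≡ 81 (mod 122)
57^15 ≡ 1 (mod 122) ✓
Therefore the multiplicative order of 57 modulo 122 is 15.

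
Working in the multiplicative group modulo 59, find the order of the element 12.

29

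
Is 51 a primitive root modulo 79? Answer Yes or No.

No

φ(79) = 79 − 1 = 78 = 2 · 3 · 13.
An element g generates (Z/79Z)^× iff g^(78/q) ≢ 1 (mod 79) for each prime q ∈ {2, 3, 13}.
51^39 ≡ 1 (mod 79)  [q = 2: ≡ 1 ✗]
51^26 ≡ 23 (mod 79)  [q = 3: ≢ 1 ✓]
51^6 ≡ 21 (mod 79)  [q = 13: ≢ 1 ✓]
The check at q = 2 fails, so 51 generates a proper subgroup.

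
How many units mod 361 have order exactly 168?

0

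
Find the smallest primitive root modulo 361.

2

φ(361) = φ(19^2) = 19·(19−1) = 342 = 2 · 3^2 · 19.
Test candidates g = 2, 3, … against the prime factors q ∈ {2, 3, 19} of φ(361): g is a generator iff g^(342/q) ≢ 1 for every such q.
g = 2: 2^171 ≡ 360; 2^114 ≡ 292; 2^18 ≡ 58 — none is 1, so 2 is a primitive root.
The smallest primitive root modulo 361 is 2.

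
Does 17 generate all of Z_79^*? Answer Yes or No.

φ(79) = 79 − 1 = 78 = 2 · 3 · 13.
It suffices to check that the order of 17 is not a proper divisor of 78: compute 17^(78/q) for q ∈ {2, 3, 13}.
17^39 ≡ 78 (mod 79)  [q = 2: ≢ 1 ✓]
17^26 ≡ 1 (mod 79)  [q = 3: ≡ 1 ✗]
17^6 ≡ 67 (mod 79)  [q = 13: ≢ 1 ✓]
The check at q = 3 fails, so 17 generates a proper subgroup.

No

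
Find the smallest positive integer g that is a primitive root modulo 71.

7

φ(71) = 71 − 1 = 70 = 2 · 5 · 7.
g is a primitive root iff g^(70/q) ≢ 1 (mod 71) for each prime q ∈ {2, 5, 7}.
g = 2: 2^35 ≡ 1 — hits 1, so not a primitive root.
g = 3: 3^35 ≡ 1 — hits 1, so not a primitive root.
g = 4: 4^35 ≡ 1 — hits 1, so not a primitive root.
g = 5: 5^35 ≡ 1 — hits 1, so not a primitive root.
g = 6: 6^35 ≡ 1 — hits 1, so not a primitive root.
g = 7: 7^35 ≡ 70; 7^14 ≡ 54; 7^10 ≡ 45 — none is 1, so 7 is a primitive root.
Hence the least primitive root of 71 is 7.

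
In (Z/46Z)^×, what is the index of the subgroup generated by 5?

1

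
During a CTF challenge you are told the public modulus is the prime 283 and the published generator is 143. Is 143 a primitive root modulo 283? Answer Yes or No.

No

φ(283) = 283 − 1 = 282 = 2 · 3 · 47.
Test 143^(282/q) mod 283 for each prime factor q of 282:
143^141 ≡ 1 (mod 283)  [q = 2: ≡ 1 ✗]
143^94 ≡ 238 (mod 283)  [q = 3: ≢ 1 ✓]
143^6 ≡ 175 (mod 283)  [q = 47: ≢ 1 ✓]
Since 143^141 ≡ 1, the order of 143 divides 141 < 282, so 143 is not a primitive root.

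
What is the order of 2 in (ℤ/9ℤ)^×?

6

Since 2 ∈ (Z/9Z)^×, its order divides φ(9) = φ(3^2) = 3·(3−1) = 6 = 2 · 3.
Divisors of 6: 1, 2, 3, 6.
Test each divisor d:
2^1 ≡ 2
2^2 ≡ 4
2^3 ≡ 8
2^6 ≡ 1
The smallest such exponent is 6, so the order of 2 is 6.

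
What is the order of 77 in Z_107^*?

Since 77 ∈ (Z/107Z)^×, its order divides φ(107) = 107 − 1 = 106 = 2 · 53.
Divisors of 106: 1, 2, 53, 106.
Check 77^d mod 107 for each divisor in increasing order:
77^1 ≡ 77 (mod 107)
77^2 ≡ 44 (mod 107)
77^53 ≡ 106 (mod 107)
77^106 ≡ 1 (mod 107) ✓
The smallest such exponent is 106, so the order of 77 is 106.

106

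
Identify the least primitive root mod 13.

2

φ(13) = 13 − 1 = 12 = 2^2 · 3.
g is a primitive root iff g^(12/q) ≢ 1 (mod 13) for each prime q ∈ {2, 3}.
g = 2: 2^6 ≡ 12; 2^4 ≡ 3 — none is 1, so 2 is a primitive root.
The smallest primitive root modulo 13 is 2.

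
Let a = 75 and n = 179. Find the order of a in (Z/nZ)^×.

Since 75 ∈ (Z/179Z)^×, its order divides φ(179) = 179 − 1 = 178 = 2 · 89.
Divisors of 178: 1, 2, 89, 178.
Evaluate successive powers at the divisors of 178:
75^1 ≡ 75 (mod 179)
75^2 ≡ 76 (mod 179)
75^89 ≡ 1 (mod 179) ✓
Therefore the multiplicative order of 75 modulo 179 is 89.

89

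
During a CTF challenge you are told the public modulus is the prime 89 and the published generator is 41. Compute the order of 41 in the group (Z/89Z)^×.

88

Since 41 ∈ (Z/89Z)^×, its order divides φ(89) = 89 − 1 = 88 = 2^3 · 11.
Divisors of 88: 1, 2, 4, 8, 11, 22, 44, 88.
Compute 41^d (mod 89) for the divisors d until we hit 1:
41^1 ≡ 41
41^2 ≡ 79
41^4 ≡ 11
41^8 ≡ 32
41^11 ≡ 52
41^22 ≡ 34
41^44 ≡ 88
41^88 ≡ 1
Therefore the multiplicative order of 41 modulo 89 is 88.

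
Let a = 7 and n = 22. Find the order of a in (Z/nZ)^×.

10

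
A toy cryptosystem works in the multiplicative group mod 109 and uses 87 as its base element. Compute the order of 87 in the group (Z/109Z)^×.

54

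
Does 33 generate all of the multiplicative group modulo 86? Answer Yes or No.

Yes

φ(86) = φ(2)·φ(43) = 1·42 = 42 = 2 · 3 · 7.
It suffices to check that the order of 33 is not a proper divisor of 42: compute 33^(42/q) for q ∈ {2, 3, 7}.
33^21 ≡ 85 (mod 86)  [q = 2: ≢ 1 ✓]
33^14 ≡ 79 (mod 86)  [q = 3: ≢ 1 ✓]
33^6 ≡ 35 (mod 86)  [q = 7: ≢ 1 ✓]
Every test exponent gives a nontrivial residue, hence 33 generates the full group.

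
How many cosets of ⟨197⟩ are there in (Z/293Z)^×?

4

By Lagrange's theorem, ord_293(197) divides φ(293) = 293 − 1 = 292 = 2^2 · 73.
Divisors of 292: 1, 2, 4, 73, 146, 292.
Test each divisor d:
197^1 ≡ 197 (mod 293)
197^2 ≡ 133 (mod 293)
197^4 ≡ 109 (mod 293)
197^73 ≡ 1 (mod 293) ✓
Thus |⟨197⟩| = ord(197) = 73.
[(Z/293Z)^× : ⟨197⟩] = 292/73 = 4.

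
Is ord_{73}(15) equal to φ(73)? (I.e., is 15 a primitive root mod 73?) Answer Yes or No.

φ(73) = 73 − 1 = 72 = 2^3 · 3^2.
Test 15^(72/q) mod 73 for each prime factor q of 72:
15^36 ≡ 72 (mod 73)  [q = 2: ≢ 1 ✓]
15^24 ≡ 8 (mod 73)  [q = 3: ≢ 1 ✓]
All checks pass, so 15 has order 72 and is a primitive root modulo 73.

Yes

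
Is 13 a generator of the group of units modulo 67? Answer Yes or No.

Yes

φ(67) = 67 − 1 = 66 = 2 · 3 · 11.
13 is a primitive root mod 67 iff 13^(φ(67)/q) ≢ 1 for every prime q | φ(67), i.e. q ∈ {2, 3, 11}.
13^33 ≡ 66 (mod 67)  [q = 2: ≢ 1 ✓]
13^22 ≡ 37 (mod 67)  [q = 3: ≢ 1 ✓]
13^6 ≡ 62 (mod 67)  [q = 11: ≢ 1 ✓]
Every test exponent gives a nontrivial residue, hence 13 generates the full group.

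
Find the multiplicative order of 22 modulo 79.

ord(22) | φ(79) = 79 − 1 = 78 = 2 · 3 · 13.
Divisors of 78: 1, 2, 3, 6, 13, 26, 39, 78.
Evaluate successive powers at the divisors of 78:
22^1 ≡ 22 (mod 79)
22^2 ≡ 10 (mod 79)
22^3 ≡ 62 (mod 79)
22^6 ≡ 52 (mod 79)
22^13 ≡ 1 (mod 79) ✓
Hence ord(22) = 13.

13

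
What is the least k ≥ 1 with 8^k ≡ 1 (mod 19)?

Since 8 ∈ (Z/19Z)^×, its order divides φ(19) = 19 − 1 = 18 = 2 · 3^2.
Divisors of 18: 1, 2, 3, 6, 9, 18.
Check 8^d mod 19 for each divisor in increasing order:
8^1 ≡ 8 (mod 19)
8^2 ≡ 7 (mod 19)
8^3 ≡ 18 (mod 19)
8^6 ≡ 1 (mod 19) ✓
So ord_19(8) = 6.

6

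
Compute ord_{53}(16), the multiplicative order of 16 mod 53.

The order of 16 must divide φ(53) = 53 − 1 = 52 = 2^2 · 13.
Divisors of 52: 1, 2, 4, 13, 26, 52.
Evaluate successive powers at the divisors of 52:
16^1 ≡ 16 (mod 53)
16^2 ≡ 44 (mod 53)
16^4 ≡ 28 (mod 53)
16^13 ≡ 1 (mod 53) ✓
Hence ord(16) = 13.

13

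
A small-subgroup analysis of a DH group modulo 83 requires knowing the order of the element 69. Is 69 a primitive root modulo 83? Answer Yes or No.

No

φ(83) = 83 − 1 = 82 = 2 · 41.
69 is a primitive root mod 83 iff 69^(φ(83)/q) ≢ 1 for every prime q | φ(83), i.e. q ∈ {2, 41}.
69^41 ≡ 1 (mod 83)  [q = 2: ≡ 1 ✗]
69^2 ≡ 30 (mod 83)  [q = 41: ≢ 1 ✓]
69^41 ≡ 1 shows ord(69) | 41, strictly less than φ(83); not a primitive root.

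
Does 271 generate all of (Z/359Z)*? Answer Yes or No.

φ(359) = 359 − 1 = 358 = 2 · 179.
An element g generates (Z/359Z)^× iff g^(358/q) ≢ 1 (mod 359) for each prime q ∈ {2, 179}.
271^179 ≡ 358 (mod 359)  [q = 2: ≢ 1 ✓]
271^2 ≡ 205 (mod 359)  [q = 179: ≢ 1 ✓]
All checks pass, so 271 has order 358 and is a primitive root modulo 359.

Yes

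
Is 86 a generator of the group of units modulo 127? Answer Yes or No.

φ(127) = 127 − 1 = 126 = 2 · 3^2 · 7.
Test 86^(126/q) mod 127 for each prime factor q of 126:
86^63 ≡ 126 (mod 127)  [q = 2: ≢ 1 ✓]
86^42 ≡ 19 (mod 127)  [q = 3: ≢ 1 ✓]
86^18 ≡ 64 (mod 127)  [q = 7: ≢ 1 ✓]
Every test exponent gives a nontrivial residue, hence 86 generates the full group.

Yes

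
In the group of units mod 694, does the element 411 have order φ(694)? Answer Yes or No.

φ(694) = φ(2)·φ(347) = 1·346 = 346 = 2 · 173.
It suffices to check that the order of 411 is not a proper divisor of 346: compute 411^(346/q) for q ∈ {2, 173}.
411^173 ≡ 1 (mod 694)  [q = 2: ≡ 1 ✗]
411^2 ≡ 279 (mod 694)  [q = 173: ≢ 1 ✓]
411^173 ≡ 1 shows ord(411) | 173, strictly less than φ(694); not a primitive root.

No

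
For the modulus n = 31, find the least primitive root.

3

φ(31) = 31 − 1 = 30 = 2 · 3 · 5.
Test candidates g = 2, 3, … against the prime factors q ∈ {2, 3, 5} of φ(31): g is a generator iff g^(30/q) ≢ 1 for every such q.
g = 2: 2^15 ≡ 1 — hits 1, so not a primitive root.
g = 3: 3^15 ≡ 30; 3^10 ≡ 25; 3^6 ≡ 16 — none is 1, so 3 is a primitive root.
Hence the least primitive root of 31 is 3.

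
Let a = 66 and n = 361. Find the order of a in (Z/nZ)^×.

Since 66 ∈ (Z/361Z)^×, its order divides φ(361) = φ(19^2) = 19·(19−1) = 342 = 2 · 3^2 · 19.
Divisors of 342: 1, 2, 3, 6, 9, 18, 19, 38, 57, 114, 171, 342.
Compute 66^d (mod 361) for the divisors d until we hit 1:
66^1 ≡ 66
66^2 ≡ 24
66^3 ≡ 140
66^6 ≡ 106
66^9 ≡ 39
66^18 ≡ 77
66^19 ≡ 28
66^38 ≡ 62
66^57 ≡ 292
66^114 ≡ 68
66^171 ≡ 1
So ord_361(66) = 171.

171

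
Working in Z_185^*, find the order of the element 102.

36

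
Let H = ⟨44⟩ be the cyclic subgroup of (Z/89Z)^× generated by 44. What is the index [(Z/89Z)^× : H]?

4

Since 44 ∈ (Z/89Z)^×, its order divides φ(89) = 89 − 1 = 88 = 2^3 · 11.
Divisors of 88: 1, 2, 4, 8, 11, 22, 44, 88.
Test each divisor d:
44^1 ≡ 44 (mod 89)
44^2 ≡ 67 (mod 89)
44^4 ≡ 39 (mod 89)
44^8 ≡ 8 (mod 89)
44^11 ≡ 88 (mod 89)
44^22 ≡ 1 (mod 89) ✓
Thus |⟨44⟩| = ord(44) = 22.
Index = |(Z/89Z)^×| / |⟨44⟩| = 88 / 22 = 4.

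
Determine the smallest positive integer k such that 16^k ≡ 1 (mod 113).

The order of 16 must divide φ(113) = 113 − 1 = 112 = 2^4 · 7.
Divisors of 112: 1, 2, 4, 7, 8, 14, 16, 28, 56, 112.
Evaluate successive powers at the divisors of 112:
16^1 ≡ 16
16^2 ≡ 30
16^4 ≡ 109
16^7 ≡ 1
The smallest such exponent is 7, so the order of 16 is 7.

7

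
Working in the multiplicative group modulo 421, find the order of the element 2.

420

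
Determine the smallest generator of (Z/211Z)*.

2

φ(211) = 211 − 1 = 210 = 2 · 3 · 5 · 7.
g is a primitive root iff g^(210/q) ≢ 1 (mod 211) for each prime q ∈ {2, 3, 5, 7}.
g = 2: 2^105 ≡ 210; 2^70 ≡ 196; 2^42 ≡ 107; 2^30 ≡ 171 — none is 1, so 2 is a primitive root.
So 2 is the smallest generator of (Z/211Z)^×.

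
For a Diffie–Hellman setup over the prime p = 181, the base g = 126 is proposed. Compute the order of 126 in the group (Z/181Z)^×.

By Lagrange's theorem, ord_181(126) divides φ(181) = 181 − 1 = 180 = 2^2 · 3^2 · 5.
Divisors of 180: 1, 2, 3, 4, 5, 6, 9, 10, 12, 15, 18, 20, 30, 36, 45, 60, 90, 180.
Check 126^d mod 181 for each divisor in increasing order:
126^1 ≡ 126
126^2 ≡ 129
126^3 ≡ 145
126^4 ≡ 170
126^5 ≡ 62
126^6 ≡ 29
126^9 ≡ 42
126^10 ≡ 43
126^12 ≡ 117
126^15 ≡ 132
126^18 ≡ 135
126^20 ≡ 39
126^30 ≡ 48
126^36 ≡ 125
126^45 ≡ 1
Hence ord(126) = 45.

45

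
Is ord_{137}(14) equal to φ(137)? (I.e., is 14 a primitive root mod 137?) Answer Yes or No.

No

φ(137) = 137 − 1 = 136 = 2^3 · 17.
It suffices to check that the order of 14 is not a proper divisor of 136: compute 14^(136/q) for q ∈ {2, 17}.
14^68 ≡ 1 (mod 137)  [q = 2: ≡ 1 ✗]
14^8 ≡ 122 (mod 137)  [q = 17: ≢ 1 ✓]
14^68 ≡ 1 shows ord(14) | 68, strictly less than φ(137); not a primitive root.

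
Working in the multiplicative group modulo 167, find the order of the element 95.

By Lagrange's theorem, ord_167(95) divides φ(167) = 167 − 1 = 166 = 2 · 83.
Divisors of 166: 1, 2, 83, 166.
Check 95^d mod 167 for each divisor in increasing order:
95^1 ≡ 95 (mod 167)
95^2 ≡ 7 (mod 167)
95^83 ≡ 166 (mod 167)
95^166 ≡ 1 (mod 167) ✓
Therefore the multiplicative order of 95 modulo 167 is 166.

166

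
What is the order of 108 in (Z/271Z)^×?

270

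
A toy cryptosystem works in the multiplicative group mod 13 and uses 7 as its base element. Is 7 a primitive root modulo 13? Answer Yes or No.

Yes

φ(13) = 13 − 1 = 12 = 2^2 · 3.
It suffices to check that the order of 7 is not a proper divisor of 12: compute 7^(12/q) for q ∈ {2, 3}.
7^6 ≡ 12 (mod 13)  [q = 2: ≢ 1 ✓]
7^4 ≡ 9 (mod 13)  [q = 3: ≢ 1 ✓]
Every test exponent gives a nontrivial residue, hence 7 generates the full group.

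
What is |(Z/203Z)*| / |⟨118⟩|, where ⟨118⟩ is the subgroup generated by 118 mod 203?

The order of 118 must divide φ(203) = φ(7·29) = (7−1)·(29−1) = 6·28 = 168 = 2^3 · 3 · 7.
Divisors of 168: 1, 2, 3, 4, 6, 7, 8, 12, 14, 21, 24, 28, 42, 56, 84, 168.
Evaluate successive powers at the divisors of 168:
118^1 ≡ 118 (mod 203)
118^2 ≡ 120 (mod 203)
118^3 ≡ 153 (mod 203)
118^4 ≡ 190 (mod 203)
118^6 ≡ 64 (mod 203)
118^7 ≡ 41 (mod 203)
118^8 ≡ 169 (mod 203)
118^12 ≡ 36 (mod 203)
118^14 ≡ 57 (mod 203)
118^21 ≡ 104 (mod 203)
118^24 ≡ 78 (mod 203)
118^28 ≡ 1 (mod 203) ✓
The order of 118 is 28, so the subgroup it generates has 28 elements.
[(Z/203Z)^× : ⟨118⟩] = 168/28 = 6.

6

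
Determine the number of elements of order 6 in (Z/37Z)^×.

2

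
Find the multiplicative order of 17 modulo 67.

33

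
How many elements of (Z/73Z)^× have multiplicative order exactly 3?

φ(73) = 73 − 1 = 72 = 2^3 · 3^2.
In a cyclic group of order 72, there are φ(d) elements of order d for each divisor d of 72, and zero for non-divisors.
3 | 72, and φ(3) = 3 − 1 = 2.

2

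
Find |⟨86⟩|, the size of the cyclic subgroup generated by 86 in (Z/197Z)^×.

ord(86) | φ(197) = 197 − 1 = 196 = 2^2 · 7^2.
Divisors of 196: 1, 2, 4, 7, 14, 28, 49, 98, 196.
Test each divisor d:
86^1 ≡ 86 (mod 197)
86^2 ≡ 107 (mod 197)
86^4 ≡ 23 (mod 197)
86^7 ≡ 68 (mod 197)
86^14 ≡ 93 (mod 197)
86^28 ≡ 178 (mod 197)
86^49 ≡ 14 (mod 197)
86^98 ≡ 196 (mod 197)
86^196 ≡ 1 (mod 197) ✓
Hence ord(86) = 196.

196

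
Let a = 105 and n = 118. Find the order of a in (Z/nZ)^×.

29

ord(105) | φ(118) = φ(2)·φ(59) = 1·58 = 58 = 2 · 29.
Divisors of 58: 1, 2, 29, 58.
Evaluate successive powers at the divisors of 58:
105^1 ≡ 105
105^2 ≡ 51
105^29 ≡ 1
Hence ord(105) = 29.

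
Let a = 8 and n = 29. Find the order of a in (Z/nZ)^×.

28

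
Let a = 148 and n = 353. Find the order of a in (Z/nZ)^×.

352

Since 148 ∈ (Z/353Z)^×, its order divides φ(353) = 353 − 1 = 352 = 2^5 · 11.
Divisors of 352: 1, 2, 4, 8, 11, 16, 22, 32, 44, 88, 176, 352.
Evaluate successive powers at the divisors of 352:
148^1 ≡ 148
148^2 ≡ 18
148^4 ≡ 324
148^8 ≡ 135
148^11 ≡ 286
148^16 ≡ 222
148^22 ≡ 253
148^32 ≡ 217
148^44 ≡ 116
148^88 ≡ 42
148^176 ≡ 352
148^352 ≡ 1
Therefore the multiplicative order of 148 modulo 353 is 352.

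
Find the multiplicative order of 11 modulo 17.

16

ord(11) | φ(17) = 17 − 1 = 16 = 2^4.
Divisors of 16: 1, 2, 4, 8, 16.
Compute 11^d (mod 17) for the divisors d until we hit 1:
11^1 ≡ 11
11^2 ≡ 2
11^4 ≡ 4
11^8 ≡ 16
11^16 ≡ 1
So ord_17(11) = 16.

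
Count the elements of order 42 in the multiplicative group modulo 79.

φ(79) = 79 − 1 = 78 = 2 · 3 · 13.
Since (Z/79Z)^× is cyclic of order 78, the number of elements of order d is φ(d) when d | 78 and 0 otherwise.
Here 78 is not a multiple of 42, so there are no elements of order 42.

0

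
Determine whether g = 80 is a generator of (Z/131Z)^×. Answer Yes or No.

No

φ(131) = 131 − 1 = 130 = 2 · 5 · 13.
An element g generates (Z/131Z)^× iff g^(130/q) ≢ 1 (mod 131) for each prime q ∈ {2, 5, 13}.
80^65 ≡ 1 (mod 131)  [q = 2: ≡ 1 ✗]
80^26 ≡ 1 (mod 131)  [q = 5: ≡ 1 ✗]
80^10 ≡ 63 (mod 131)  [q = 13: ≢ 1 ✓]
The check at q = 2 fails, so 80 generates a proper subgroup.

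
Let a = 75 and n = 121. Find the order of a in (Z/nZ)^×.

ord(75) | φ(121) = φ(11^2) = 11·(11−1) = 110 = 2 · 5 · 11.
Divisors of 110: 1, 2, 5, 10, 11, 22, 55, 110.
Compute 75^d (mod 121) for the divisors d until we hit 1:
75^1 ≡ 75
75^2 ≡ 59
75^5 ≡ 78
75^10 ≡ 34
75^11 ≡ 9
75^22 ≡ 81
75^55 ≡ 1
So ord_121(75) = 55.

55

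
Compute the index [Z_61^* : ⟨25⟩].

4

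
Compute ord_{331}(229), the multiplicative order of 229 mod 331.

110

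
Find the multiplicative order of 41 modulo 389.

ord(41) | φ(389) = 389 − 1 = 388 = 2^2 · 97.
Divisors of 388: 1, 2, 4, 97, 194, 388.
Evaluate successive powers at the divisors of 388:
41^1 ≡ 41 (mod 389)
41^2 ≡ 125 (mod 389)
41^4 ≡ 65 (mod 389)
41^97 ≡ 388 (mod 389)
41^194 ≡ 1 (mod 389) ✓
So ord_389(41) = 194.

194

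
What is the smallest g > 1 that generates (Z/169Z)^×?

2

φ(169) = φ(13^2) = 13·(13−1) = 156 = 2^2 · 3 · 13.
g is a primitive root iff g^(156/q) ≢ 1 (mod 169) for each prime q ∈ {2, 3, 13}.
g = 2: 2^78 ≡ 168; 2^52 ≡ 146; 2^12 ≡ 40 — none is 1, so 2 is a primitive root.
The smallest primitive root modulo 169 is 2.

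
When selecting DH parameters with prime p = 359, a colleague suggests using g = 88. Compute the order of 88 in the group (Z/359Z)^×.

By Lagrange's theorem, ord_359(88) divides φ(359) = 359 − 1 = 358 = 2 · 179.
Divisors of 358: 1, 2, 179, 358.
Test each divisor d:
88^1 ≡ 88 (mod 359)
88^2 ≡ 205 (mod 359)
88^179 ≡ 1 (mod 359) ✓
Hence ord(88) = 179.

179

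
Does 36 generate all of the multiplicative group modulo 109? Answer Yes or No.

No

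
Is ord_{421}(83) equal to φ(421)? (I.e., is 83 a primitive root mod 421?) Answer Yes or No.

φ(421) = 421 − 1 = 420 = 2^2 · 3 · 5 · 7.
It suffices to check that the order of 83 is not a proper divisor of 420: compute 83^(420/q) for q ∈ {2, 3, 5, 7}.
83^210 ≡ 420 (mod 421)  [q = 2: ≢ 1 ✓]
83^140 ≡ 400 (mod 421)  [q = 3: ≢ 1 ✓]
83^84 ≡ 377 (mod 421)  [q = 5: ≢ 1 ✓]
83^60 ≡ 370 (mod 421)  [q = 7: ≢ 1 ✓]
None equal 1, so ord_421(83) = 420: 83 is a primitive root.

Yes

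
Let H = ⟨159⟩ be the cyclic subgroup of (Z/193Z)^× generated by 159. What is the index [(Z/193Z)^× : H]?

1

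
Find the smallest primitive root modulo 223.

3

φ(223) = 223 − 1 = 222 = 2 · 3 · 37.
Test candidates g = 2, 3, … against the prime factors q ∈ {2, 3, 37} of φ(223): g is a generator iff g^(222/q) ≢ 1 for every such q.
g = 2: 2^111 ≡ 1 — hits 1, so not a primitive root.
g = 3: 3^111 ≡ 222; 3^74 ≡ 183; 3^6 ≡ 60 — none is 1, so 3 is a primitive root.
So 3 is the smallest generator of (Z/223Z)^×.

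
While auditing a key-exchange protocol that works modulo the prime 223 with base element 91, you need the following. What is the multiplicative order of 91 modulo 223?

74

The order of 91 must divide φ(223) = 223 − 1 = 222 = 2 · 3 · 37.
Divisors of 222: 1, 2, 3, 6, 37, 74, 111, 222.
Test each divisor d:
91^1 ≡ 91
91^2 ≡ 30
91^3 ≡ 54
91^6 ≡ 17
91^37 ≡ 222
91^74 ≡ 1
Hence ord(91) = 74.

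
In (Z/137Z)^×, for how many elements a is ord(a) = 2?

φ(137) = 137 − 1 = 136 = 2^3 · 17.
Since (Z/137Z)^× is cyclic of order 136, the number of elements of order d is φ(d) when d | 136 and 0 otherwise.
2 | 136, and φ(2) = 2 − 1 = 1.

1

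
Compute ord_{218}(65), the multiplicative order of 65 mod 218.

108

By Lagrange's theorem, ord_218(65) divides φ(218) = φ(2)·φ(109) = 1·108 = 108 = 2^2 · 3^3.
Divisors of 108: 1, 2, 3, 4, 6, 9, 12, 18, 27, 36, 54, 108.
Evaluate successive powers at the divisors of 108:
65^1 ≡ 65 (mod 218)
65^2 ≡ 83 (mod 218)
65^3 ≡ 163 (mod 218)
65^4 ≡ 131 (mod 218)
65^6 ≡ 191 (mod 218)
65^9 ≡ 177 (mod 218)
65^12 ≡ 75 (mod 218)
65^18 ≡ 155 (mod 218)
65^27 ≡ 185 (mod 218)
65^36 ≡ 45 (mod 218)
65^54 ≡ 217 (mod 218)
65^108 ≡ 1 (mod 218) ✓
Therefore the multiplicative order of 65 modulo 218 is 108.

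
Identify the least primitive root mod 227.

2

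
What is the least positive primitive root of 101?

φ(101) = 101 − 1 = 100 = 2^2 · 5^2.
g is a primitive root iff g^(100/q) ≢ 1 (mod 101) for each prime q ∈ {2, 5}.
g = 2: 2^50 ≡ 100; 2^20 ≡ 95 — none is 1, so 2 is a primitive root.
So 2 is the smallest generator of (Z/101Z)^×.

2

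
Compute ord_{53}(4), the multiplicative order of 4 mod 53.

26

The order of 4 must divide φ(53) = 53 − 1 = 52 = 2^2 · 13.
Divisors of 52: 1, 2, 4, 13, 26, 52.
Check 4^d mod 53 for each divisor in increasing order:
4^1 ≡ 4 (mod 53)
4^2 ≡ 16 (mod 53)
4^4 ≡ 44 (mod 53)
4^13 ≡ 52 (mod 53)
4^26 ≡ 1 (mod 53) ✓
The smallest such exponent is 26, so the order of 4 is 26.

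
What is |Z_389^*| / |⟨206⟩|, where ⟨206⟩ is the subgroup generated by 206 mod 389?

The order of 206 must divide φ(389) = 389 − 1 = 388 = 2^2 · 97.
Divisors of 388: 1, 2, 4, 97, 194, 388.
Test each divisor d:
206^1 ≡ 206
206^2 ≡ 35
206^4 ≡ 58
206^97 ≡ 1
Thus |⟨206⟩| = ord(206) = 97.
[(Z/389Z)^× : ⟨206⟩] = 388/97 = 4.

4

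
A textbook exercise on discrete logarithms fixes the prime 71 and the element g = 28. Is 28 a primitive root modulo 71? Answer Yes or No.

Yes

φ(71) = 71 − 1 = 70 = 2 · 5 · 7.
An element g generates (Z/71Z)^× iff g^(70/q) ≢ 1 (mod 71) for each prime q ∈ {2, 5, 7}.
28^35 ≡ 70 (mod 71)  [q = 2: ≢ 1 ✓]
28^14 ≡ 57 (mod 71)  [q = 5: ≢ 1 ✓]
28^10 ≡ 30 (mod 71)  [q = 7: ≢ 1 ✓]
All checks pass, so 28 has order 70 and is a primitive root modulo 71.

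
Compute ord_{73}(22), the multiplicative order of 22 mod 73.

8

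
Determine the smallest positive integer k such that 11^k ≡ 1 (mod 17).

16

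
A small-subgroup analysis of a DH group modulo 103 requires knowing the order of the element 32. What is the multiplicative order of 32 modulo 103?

51

The order of 32 must divide φ(103) = 103 − 1 = 102 = 2 · 3 · 17.
Divisors of 102: 1, 2, 3, 6, 17, 34, 51, 102.
Test each divisor d:
32^1 ≡ 32 (mod 103)
32^2 ≡ 97 (mod 103)
32^3 ≡ 14 (mod 103)
32^6 ≡ 93 (mod 103)
32^17 ≡ 46 (mod 103)
32^34 ≡ 56 (mod 103)
32^51 ≡ 1 (mod 103) ✓
Hence ord(32) = 51.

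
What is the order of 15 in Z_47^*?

46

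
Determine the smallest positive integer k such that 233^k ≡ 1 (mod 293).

146

ord(233) | φ(293) = 293 − 1 = 292 = 2^2 · 73.
Divisors of 292: 1, 2, 4, 73, 146, 292.
Test each divisor d:
233^1 ≡ 233 (mod 293)
233^2 ≡ 84 (mod 293)
233^4 ≡ 24 (mod 293)
233^73 ≡ 292 (mod 293)
233^146 ≡ 1 (mod 293) ✓
Hence ord(233) = 146.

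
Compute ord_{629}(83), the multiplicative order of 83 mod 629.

72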